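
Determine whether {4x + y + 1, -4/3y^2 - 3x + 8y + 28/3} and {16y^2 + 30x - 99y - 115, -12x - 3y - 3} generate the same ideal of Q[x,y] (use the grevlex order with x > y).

No, the ideals differ.

Two ideals are equal iff their reduced Gröbner bases coincide (the reduced basis is unique for a fixed ordering).
Buchberger on the first generating set:
f_1 = 4x + y + 1, LT = x.
f_2 = -4/3y^2 - 3x + 8y + 28/3, LT = y^2.

The S-polynomials (S(f_1,f_2)) all reduce to 0 modulo the current basis, so we have a Gröbner basis.
Inter-reduce: drop elements whose leading term is divisible by another's, tail-reduce, and make monic.
Reduced Gröbner basis: {y^2 - 105/16y - 121/16, x + 1/4y + 1/4}.

Buchberger on the second generating set:
h_1 = 16y^2 + 30x - 99y - 115, LT = y^2.
h_2 = -12x - 3y - 3, LT = x.

The S-polynomials (S(h_1,h_2)) all reduce to 0 modulo the current basis, so we have a Gröbner basis.
Inter-reduce: drop elements whose leading term is divisible by another's, tail-reduce, and make monic.
Reduced Gröbner basis: {y^2 - 213/32y - 245/32, x + 1/4y + 1/4}.

Since the reduced bases disagree, the two ideals are not the same.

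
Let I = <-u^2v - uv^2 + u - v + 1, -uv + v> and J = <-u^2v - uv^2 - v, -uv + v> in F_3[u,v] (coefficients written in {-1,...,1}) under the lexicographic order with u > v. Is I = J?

Two ideals are equal iff their reduced Gröbner bases coincide (the reduced basis is unique for a fixed ordering).
Buchberger on the first generating set:
f_1 = -u^2v - uv^2 + u - v + 1, LT = u^2v.
f_2 = -uv + v, LT = uv.

S(f_1,f_2): lcm = u^2v. S = uv^2 + uv - u + v - 1.
  leading term uv^2: subtract (-v)·f_2 from uv^2 + uv - u + v - 1 → uv - u + v^2 + v - 1
  leading term uv: subtract (-1)·f_2 from uv - u + v^2 + v - 1 → -u + v^2 - v - 1
  leading term u: no divisor's leading term divides it; move -u to the remainder.
  leading term v^2: no divisor's leading term divides it; move v^2 to the remainder.
  leading term v: no divisor's leading term divides it; move -v to the remainder.
  leading term 1: no divisor's leading term divides it; move -1 to the remainder.
  remainder -u + v^2 - v - 1 ≠ 0; add g_3 = -u + v^2 - v - 1 to the basis.

S(f_1,g_3): lcm = u^2v. S = uv^3 - uv - u + v - 1.
  leading term uv^3: subtract (-v^2)·f_2 from uv^3 - uv - u + v - 1 → -uv - u + v^3 + v - 1
  leading term uv: subtract (1)·f_2 from -uv - u + v^3 + v - 1 → -u + v^3 - 1
  leading term u: subtract (1)·g_3 from -u + v^3 - 1 → v^3 - v^2 + v
  leading term v^3: no divisor's leading term divides it; move v^3 to the remainder.
  leading term v^2: no divisor's leading term divides it; move -v^2 to the remainder.
  leading term v: no divisor's leading term divides it; move v to the remainder.
  remainder v^3 - v^2 + v ≠ 0; add g_4 = v^3 - v^2 + v to the basis.

S(f_2,g_3): lcm = uv. S = v^3 - v^2 + v.
  leading term v^3: subtract (1)·g_4 from v^3 - v^2 + v → 0
  remainder 0.

S(f_1,g_4): lcm = u^2v^3. S = u^2v^2 - u^2v + uv^4 - uv^2 + v^3 - v^2.
  leading term u^2v^2: subtract (-v)·f_1 from u^2v^2 - u^2v + uv^4 - uv^2 + v^3 - v^2 → -u^2v + uv^4 - uv^3 - uv^2 + uv + v^3 + v^2 + v
  leading term u^2v: subtract (1)·f_1 from -u^2v + uv^4 - uv^3 - uv^2 + uv + v^3 + v^2 + v → uv^4 - uv^3 + uv - u + v^3 + v^2 - v - 1
  leading term uv^4: subtract (-v^3)·f_2 from uv^4 - uv^3 + uv - u + v^3 + v^2 - v - 1 → -uv^3 + uv - u + v^4 + v^3 + v^2 - v - 1
  leading term uv^3: subtract (v^2)·f_2 from -uv^3 + uv - u + v^4 + v^3 + v^2 - v - 1 → uv - u + v^4 + v^2 - v - 1
  leading term uv: subtract (-1)·f_2 from uv - u + v^4 + v^2 - v - 1 → -u + v^4 + v^2 - 1
  leading term u: subtract (1)·g_3 from -u + v^4 + v^2 - 1 → v^4 + v
  leading term v^4: subtract (v)·g_4 from v^4 + v → v^3 - v^2 + v
  leading term v^3: subtract (1)·g_4 from v^3 - v^2 + v → 0
  remainder 0.

S(f_2,g_4): lcm = uv^3. S = uv^2 - uv - v^3.
  leading term uv^2: subtract (-v)·f_2 from uv^2 - uv - v^3 → -uv - v^3 + v^2
  leading term uv: subtract (1)·f_2 from -uv - v^3 + v^2 → -v^3 + v^2 - v
  leading term v^3: subtract (-1)·g_4 from -v^3 + v^2 - v → 0
  remainder 0.

S(g_3,g_4): leading monomials are coprime, so the S-polynomial reduces to 0 (Buchberger's first criterion).
Every S-polynomial of the final basis reduces to 0, so we have a Gröbner basis.
Inter-reduce: drop elements whose leading term is divisible by another's, tail-reduce, and make monic.
Reduced Gröbner basis: {u - v^2 + v + 1, v^3 - v^2 + v}.

Buchberger on the second generating set:
h_1 = -u^2v - uv^2 - v, LT = u^2v.
h_2 = -uv + v, LT = uv.

S(h_1,h_2): lcm = u^2v. S = uv^2 + uv + v.
  leading term uv^2: subtract (-v)·h_2 from uv^2 + uv + v → uv + v^2 + v
  leading term uv: subtract (-1)·h_2 from uv + v^2 + v → v^2 - v
  leading term v^2: no divisor's leading term divides it; move v^2 to the remainder.
  leading term v: no divisor's leading term divides it; move -v to the remainder.
  remainder v^2 - v ≠ 0; add k_3 = v^2 - v to the basis.

S(h_1,k_3): lcm = u^2v^2. S = u^2v + uv^3 + v^2.
  leading term u^2v: subtract (-1)·h_1 from u^2v + uv^3 + v^2 → uv^3 - uv^2 + v^2 - v
  leading term uv^3: subtract (-v^2)·h_2 from uv^3 - uv^2 + v^2 - v → -uv^2 + v^3 + v^2 - v
  leading term uv^2: subtract (v)·h_2 from -uv^2 + v^3 + v^2 - v → v^3 - v
  leading term v^3: subtract (v)·k_3 from v^3 - v → v^2 - v
  leading term v^2: subtract (1)·k_3 from v^2 - v → 0
  remainder 0.

S(h_2,k_3): lcm = uv^2. S = uv - v^2.
  leading term uv: subtract (-1)·h_2 from uv - v^2 → -v^2 + v
  leading term v^2: subtract (-1)·k_3 from -v^2 + v → 0
  remainder 0.

Every S-polynomial of the final basis reduces to 0, so we have a Gröbner basis.
Inter-reduce: drop elements whose leading term is divisible by another's, tail-reduce, and make monic.
Reduced Gröbner basis: {uv - v, v^2 - v}.

These differ, so the ideals are not equal.

No, the ideals differ.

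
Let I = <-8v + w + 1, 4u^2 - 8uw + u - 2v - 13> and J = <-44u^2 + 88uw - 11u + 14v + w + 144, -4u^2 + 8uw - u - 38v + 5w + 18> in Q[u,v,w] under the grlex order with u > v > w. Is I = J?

Yes, the ideals are equal.

Two ideals are equal iff their reduced Gröbner bases coincide (the reduced basis is unique for a fixed ordering).
Buchberger on the first generating set:
f_1 = -8v + w + 1, LT = v.
f_2 = 4u^2 - 8uw + u - 2v - 13, LT = u^2.

S(f_1,f_2): leading monomials are coprime, so the S-polynomial reduces to 0 (Buchberger's first criterion).
Every S-polynomial of the final basis reduces to 0, so we have a Gröbner basis.
Inter-reduce: drop elements whose leading term is divisible by another's, tail-reduce, and make monic.
Reduced Gröbner basis: {u^2 - 2uw + 1/4u - 1/16w - 53/16, v - 1/8w - 1/8}.

Buchberger on the second generating set:
h_1 = -44u^2 + 88uw - 11u + 14v + w + 144, LT = u^2.
h_2 = -4u^2 + 8uw - u - 38v + 5w + 18, LT = u^2.

S(h_1,h_2): lcm = u^2. S = -108/11v + 27/22w + 27/22.
  leading term v: no divisor's leading term divides it; move -108/11v to the remainder.
  leading term w: no divisor's leading term divides it; move 27/22w to the remainder.
  leading term 1: no divisor's leading term divides it; move 27/22 to the remainder.
  remainder -108/11v + 27/22w + 27/22 ≠ 0; add k_3 = -108/11v + 27/22w + 27/22 to the basis.

S(h_1,k_3): leading monomials are coprime, so the S-polynomial reduces to 0 (Buchberger's first criterion).
S(h_2,k_3): leading monomials are coprime, so the S-polynomial reduces to 0 (Buchberger's first criterion).
Every S-polynomial of the final basis reduces to 0, so we have a Gröbner basis.
Inter-reduce: drop elements whose leading term is divisible by another's, tail-reduce, and make monic.
Reduced Gröbner basis: {u^2 - 2uw + 1/4u - 1/16w - 53/16, v - 1/8w - 1/8}.

The two bases agree; hence the ideals are identical.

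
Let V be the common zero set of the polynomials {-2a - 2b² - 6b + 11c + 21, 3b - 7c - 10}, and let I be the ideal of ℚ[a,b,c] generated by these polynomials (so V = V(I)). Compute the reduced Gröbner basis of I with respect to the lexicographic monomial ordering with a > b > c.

f_1 = -2a - 2b² - 6b + 11c + 21, LT = a.
f_2 = 3b - 7c - 10, LT = b.

S(f_1,f_2): leading monomials are coprime, so the S-polynomial reduces to 0 (Buchberger's first criterion).
Every S-polynomial of the final basis reduces to 0, so we have a Gröbner basis.

G = {a + 49/9c² + 307/18c + 191/18, b - 7/3c - 10/3}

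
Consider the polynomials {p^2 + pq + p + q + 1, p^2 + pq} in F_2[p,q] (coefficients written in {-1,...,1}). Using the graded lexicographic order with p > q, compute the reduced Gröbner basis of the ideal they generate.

G = {p, q + 1}

f_1 = p^2 + pq + p + q + 1, LT = p^2.
f_2 = p^2 + pq, LT = p^2.

S(f_1,f_2): lcm = p^2. S = p + q + 1.
  leading term p: no divisor's leading term divides it; move p to the remainder.
  leading term q: no divisor's leading term divides it; move q to the remainder.
  leading term 1: no divisor's leading term divides it; move 1 to the remainder.
  remainder p + q + 1 ≠ 0; add g_3 = p + q + 1 to the basis.

S(f_1,g_3): lcm = p^2. S = q + 1.
  leading term q: no divisor's leading term divides it; move q to the remainder.
  leading term 1: no divisor's leading term divides it; move 1 to the remainder.
  remainder q + 1 ≠ 0; add g_4 = q + 1 to the basis.

The other S-polynomials (S(f_2,g_3), S(f_1,g_4), S(f_2,g_4), S(g_3,g_4)) all reduce to 0 modulo the current basis, so we have a Gröbner basis.
Inter-reduce: drop elements whose leading term is divisible by another's, tail-reduce, and make monic.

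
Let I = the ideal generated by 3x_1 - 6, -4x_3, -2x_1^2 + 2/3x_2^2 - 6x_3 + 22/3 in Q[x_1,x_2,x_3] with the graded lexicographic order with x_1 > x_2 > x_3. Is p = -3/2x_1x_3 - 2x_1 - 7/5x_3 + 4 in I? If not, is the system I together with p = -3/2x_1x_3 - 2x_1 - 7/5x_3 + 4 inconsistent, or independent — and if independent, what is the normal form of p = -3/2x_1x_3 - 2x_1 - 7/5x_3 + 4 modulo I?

First compute the reduced Gröbner basis of I by Buchberger's algorithm.
f_1 = 3x_1 - 6, LT = x_1.
f_2 = -4x_3, LT = x_3.
f_3 = -2x_1^2 + 2/3x_2^2 - 6x_3 + 22/3, LT = x_1^2.

S(f_1,f_3): lcm = x_1^2. S = 1/3x_2^2 - 2x_1 - 3x_3 + 11/3.
  reduce S modulo (f_1, f_2, f_3):
  remainder 1/3x_2^2 - 1/3 ≠ 0; add h_4 = 1/3x_2^2 - 1/3 to the basis.

The other S-polynomials (S(f_1,f_2), S(f_2,f_3), S(f_1,h_4), S(f_2,h_4), S(f_3,h_4)) all reduce to 0 modulo the current basis, so we have a Gröbner basis.
Inter-reduce: drop elements whose leading term is divisible by another's, tail-reduce, and make monic.
Reduced Gröbner basis: {x_2^2 - 1, x_1 - 2, x_3}.
Label its elements g_1 = x_2^2 - 1, g_2 = x_1 - 2, g_3 = x_3.

Reduce p = -3/2x_1x_3 - 2x_1 - 7/5x_3 + 4 modulo G:
  leading term x_1x_3: subtract (-3/2x_3)·g_2 from -3/2x_1x_3 - 2x_1 - 7/5x_3 + 4 → -2x_1 - 22/5x_3 + 4
  leading term x_1: subtract (-2)·g_2 from -2x_1 - 22/5x_3 + 4 → -22/5x_3
  leading term x_3: subtract (-22/5)·g_3 from -22/5x_3 → 0
  normal form = 0.
Since the normal form is 0, p ∈ I.

-3/2x_1x_3 - 2x_1 - 7/5x_3 + 4 lies in I (it reduces to 0).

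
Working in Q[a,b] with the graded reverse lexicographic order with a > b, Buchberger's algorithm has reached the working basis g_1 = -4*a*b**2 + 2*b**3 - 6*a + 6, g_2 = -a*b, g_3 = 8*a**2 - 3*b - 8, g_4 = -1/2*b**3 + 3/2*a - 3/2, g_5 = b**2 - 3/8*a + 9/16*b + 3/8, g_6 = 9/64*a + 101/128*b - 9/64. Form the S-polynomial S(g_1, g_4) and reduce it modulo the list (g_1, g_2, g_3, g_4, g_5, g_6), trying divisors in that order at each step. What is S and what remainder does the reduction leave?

lcm(LM(g_1), LM(g_4)) = a*b**3.
S = (lcm/LT(g_1))·g_1 − (lcm/LT(g_4))·g_4 = -1/2*b**4 + 3*a**2 + 3/2*a*b - 3*a - 3/2*b.
Reduce S modulo (g_1, g_2, g_3, g_4, g_5, g_6) in that order:
  leading term b**4: subtract (b)·g_4 from -1/2*b**4 + 3*a**2 + 3/2*a*b - 3*a - 3/2*b → 3*a**2 - 3*a
  leading term a**2: subtract (3/8)·g_3 from 3*a**2 - 3*a → -3*a + 9/8*b + 3
  leading term a: subtract (-64/3)·g_6 from -3*a + 9/8*b + 3 → 431/24*b
  leading term b: no divisor's leading term divides it; move 431/24*b to the remainder.
The remainder 431/24*b is nonzero, so it would be added as the next basis element.
An S-polynomial is built so that the two leading terms cancel; whether anything survives reduction is exactly the Gröbner-basis criterion.

S(g_1, g_4) = -1/2*b**4 + 3*a**2 + 3/2*a*b - 3*a - 3/2*b; remainder on division = 431/24*b.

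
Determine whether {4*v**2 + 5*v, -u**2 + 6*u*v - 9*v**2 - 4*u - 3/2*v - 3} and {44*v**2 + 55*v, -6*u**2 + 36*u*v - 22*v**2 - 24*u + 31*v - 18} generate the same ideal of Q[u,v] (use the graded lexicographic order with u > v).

Yes, the ideals are equal.

Two ideals are equal iff their reduced Gröbner bases coincide (the reduced basis is unique for a fixed ordering).
Buchberger on the first generating set:
f_1 = 4*v**2 + 5*v, LT = v**2.
f_2 = -u**2 + 6*u*v - 9*v**2 - 4*u - 3/2*v - 3, LT = u**2.

The S-polynomials (S(f_1,f_2)) all reduce to 0 modulo the current basis, so we have a Gröbner basis.
Inter-reduce: drop elements whose leading term is divisible by another's, tail-reduce, and make monic.
Reduced Gröbner basis: {u**2 - 6*u*v + 4*u - 39/4*v + 3, v**2 + 5/4*v}.

Buchberger on the second generating set:
h_1 = 44*v**2 + 55*v, LT = v**2.
h_2 = -6*u**2 + 36*u*v - 22*v**2 - 24*u + 31*v - 18, LT = u**2.

The S-polynomials (S(h_1,h_2)) all reduce to 0 modulo the current basis, so we have a Gröbner basis.
Inter-reduce: drop elements whose leading term is divisible by another's, tail-reduce, and make monic.
Reduced Gröbner basis: {u**2 - 6*u*v + 4*u - 39/4*v + 3, v**2 + 5/4*v}.

The two bases agree; hence the ideals are identical.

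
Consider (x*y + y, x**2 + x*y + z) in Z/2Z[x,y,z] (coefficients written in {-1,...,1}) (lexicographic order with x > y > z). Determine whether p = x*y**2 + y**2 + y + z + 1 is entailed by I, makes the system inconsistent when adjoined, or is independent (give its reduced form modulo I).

First compute the reduced Gröbner basis of I by Buchberger's algorithm.
f_1 = x*y + y, LT = x*y.
f_2 = x**2 + x*y + z, LT = x**2.

S(f_1,f_2): lcm = x**2*y. S = x*y**2 + x*y + y*z.
  leading term x*y**2: subtract (y)·f_1 from x*y**2 + x*y + y*z → x*y + y**2 + y*z
  leading term x*y: subtract (1)·f_1 from x*y + y**2 + y*z → y**2 + y*z + y
  leading term y**2: no divisor's leading term divides it; move y**2 to the remainder.
  leading term y*z: no divisor's leading term divides it; move y*z to the remainder.
  leading term y: no divisor's leading term divides it; move y to the remainder.
  remainder y**2 + y*z + y ≠ 0; add h_3 = y**2 + y*z + y to the basis.

The other S-polynomials (S(f_1,h_3), S(f_2,h_3)) all reduce to 0 modulo the current basis, so we have a Gröbner basis.
Inter-reduce: drop elements whose leading term is divisible by another's, tail-reduce, and make monic.
Reduced Gröbner basis: {x**2 + y + z, x*y + y, y**2 + y*z + y}.
Label its elements g_1 = x**2 + y + z, g_2 = x*y + y, g_3 = y**2 + y*z + y.

Reduce p = x*y**2 + y**2 + y + z + 1 modulo G:
  leading term x*y**2: subtract (y)·g_2 from x*y**2 + y**2 + y + z + 1 → y + z + 1
  leading term y: no divisor's leading term divides it; move y to the remainder.
  leading term z: no divisor's leading term divides it; move z to the remainder.
  leading term 1: no divisor's leading term divides it; move 1 to the remainder.
  normal form = y + z + 1.
The normal form is nonzero, so p ∉ I. Since p minus its normal form lies in I, I + (p) = I + (r) where r = y + z + 1; decide whether this ideal is the whole ring.
Run Buchberger on G together with r (pairs among the g_i already reduce to 0 since G is a Gröbner basis):
g_1 = x**2 + y + z, LT = x**2.
g_2 = x*y + y, LT = x*y.
g_3 = y**2 + y*z + y, LT = y**2.
r = y + z + 1, LT = y.

S(g_2,r): lcm = x*y. S = x*z + x + y.
  leading term x*z: no divisor's leading term divides it; move x*z to the remainder.
  leading term x: no divisor's leading term divides it; move x to the remainder.
  leading term y: subtract (1)·r from y → z + 1
  leading term z: no divisor's leading term divides it; move z to the remainder.
  leading term 1: no divisor's leading term divides it; move 1 to the remainder.
  remainder x*z + x + z + 1 ≠ 0; add m_5 = x*z + x + z + 1 to the basis.

The other S-polynomials (S(g_1,g_2), S(g_1,g_3), S(g_1,r), S(g_2,g_3), S(g_3,r), S(g_1,m_5), S(g_2,m_5), S(g_3,m_5), S(r,m_5)) all reduce to 0 modulo the current basis, so we have a Gröbner basis.
Inter-reduce: drop elements whose leading term is divisible by another's, tail-reduce, and make monic.
Reduced Gröbner basis: {x**2 + 1, x*z + x + z + 1, y + z + 1}.
The reduced Gröbner basis of I + (p) is {x**2 + 1, x*z + x + z + 1, y + z + 1} ≠ {1}, a proper ideal, so the enlarged system stays consistent: p is independent of I, with normal form y + z + 1.

x*y**2 + y**2 + y + z + 1 is independent of I; its normal form modulo I is y + z + 1.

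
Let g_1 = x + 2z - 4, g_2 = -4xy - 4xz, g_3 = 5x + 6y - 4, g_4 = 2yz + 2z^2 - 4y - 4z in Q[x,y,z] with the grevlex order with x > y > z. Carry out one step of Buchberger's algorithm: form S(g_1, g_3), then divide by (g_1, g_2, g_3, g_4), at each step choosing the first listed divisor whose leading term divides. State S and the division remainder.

S(g_1, g_3) = -6/5y + 2z - 16/5; remainder on division = -6/5y + 2z - 16/5.

lcm(LM(g_1), LM(g_3)) = x.
S = (lcm/LT(g_1))·g_1 − (lcm/LT(g_3))·g_3 = -6/5y + 2z - 16/5.
Reduce S modulo (g_1, g_2, g_3, g_4) in that order:
  leading term y: no divisor's leading term divides it; move -6/5y to the remainder.
  leading term z: no divisor's leading term divides it; move 2z to the remainder.
  leading term 1: no divisor's leading term divides it; move -16/5 to the remainder.
The remainder -6/5y + 2z - 16/5 is nonzero, so it would be added as the next basis element.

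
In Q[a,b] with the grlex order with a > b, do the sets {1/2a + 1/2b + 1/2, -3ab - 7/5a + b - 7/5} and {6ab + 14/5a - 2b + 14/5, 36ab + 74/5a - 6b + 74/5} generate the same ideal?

No, the ideals differ.

Equality of ideals is decidable: compute both reduced Gröbner bases (unique for the ordering) and check whether they agree.
Buchberger on the first generating set:
f_1 = 1/2a + 1/2b + 1/2, LT = a.
f_2 = -3ab - 7/5a + b - 7/5, LT = ab.

S(f_1,f_2): lcm = ab. S = b^2 - 7/15a + 4/3b - 7/15.
  leading term b^2: no divisor's leading term divides it; move b^2 to the remainder.
  leading term a: subtract (-14/15)·f_1 from -7/15a + 4/3b - 7/15 → 9/5b
  leading term b: no divisor's leading term divides it; move 9/5b to the remainder.
  remainder b^2 + 9/5b ≠ 0; add g_3 = b^2 + 9/5b to the basis.

S(f_1,g_3): leading monomials are coprime, so the S-polynomial reduces to 0 (Buchberger's first criterion).
S(f_2,g_3): lcm = ab^2. S = -4/3ab - 1/3b^2 + 7/15b.
  leading term ab: subtract (-8/3b)·f_1 from -4/3ab - 1/3b^2 + 7/15b → b^2 + 9/5b
  leading term b^2: subtract (1)·g_3 from b^2 + 9/5b → 0
  remainder 0.

Every S-polynomial of the final basis reduces to 0, so we have a Gröbner basis.
Inter-reduce: drop elements whose leading term is divisible by another's, tail-reduce, and make monic.
Reduced Gröbner basis: {b^2 + 9/5b, a + b + 1}.

Buchberger on the second generating set:
h_1 = 6ab + 14/5a - 2b + 14/5, LT = ab.
h_2 = 36ab + 74/5a - 6b + 74/5, LT = ab.

S(h_1,h_2): lcm = ab. S = 1/18a - 1/6b + 1/18.
  leading term a: no divisor's leading term divides it; move 1/18a to the remainder.
  leading term b: no divisor's leading term divides it; move -1/6b to the remainder.
  leading term 1: no divisor's leading term divides it; move 1/18 to the remainder.
  remainder 1/18a - 1/6b + 1/18 ≠ 0; add k_3 = 1/18a - 1/6b + 1/18 to the basis.

S(h_1,k_3): lcm = ab. S = 3b^2 + 7/15a - 4/3b + 7/15.
  leading term b^2: no divisor's leading term divides it; move 3b^2 to the remainder.
  leading term a: subtract (42/5)·k_3 from 7/15a - 4/3b + 7/15 → 1/15b
  leading term b: no divisor's leading term divides it; move 1/15b to the remainder.
  remainder 3b^2 + 1/15b ≠ 0; add k_4 = 3b^2 + 1/15b to the basis.

S(h_2,k_3): lcm = ab. S = 3b^2 + 37/90a - 7/6b + 37/90.
  leading term b^2: subtract (1)·k_4 from 3b^2 + 37/90a - 7/6b + 37/90 → 37/90a - 37/30b + 37/90
  leading term a: subtract (37/5)·k_3 from 37/90a - 37/30b + 37/90 → 0
  remainder 0.

S(h_1,k_4): lcm = ab^2. S = 4/9ab - 1/3b^2 + 7/15b.
  leading term ab: subtract (2/27)·h_1 from 4/9ab - 1/3b^2 + 7/15b → -1/3b^2 - 28/135a + 83/135b - 28/135
  leading term b^2: subtract (-1/9)·k_4 from -1/3b^2 - 28/135a + 83/135b - 28/135 → -28/135a + 28/45b - 28/135
  leading term a: subtract (-56/15)·k_3 from -28/135a + 28/45b - 28/135 → 0
  remainder 0.

S(h_2,k_4): lcm = ab^2. S = 7/18ab - 1/6b^2 + 37/90b.
  leading term ab: subtract (7/108)·h_1 from 7/18ab - 1/6b^2 + 37/90b → -1/6b^2 - 49/270a + 73/135b - 49/270
  leading term b^2: subtract (-1/18)·k_4 from -1/6b^2 - 49/270a + 73/135b - 49/270 → -49/270a + 49/90b - 49/270
  leading term a: subtract (-49/15)·k_3 from -49/270a + 49/90b - 49/270 → 0
  remainder 0.

S(k_3,k_4): leading monomials are coprime, so the S-polynomial reduces to 0 (Buchberger's first criterion).
Every S-polynomial of the final basis reduces to 0, so we have a Gröbner basis.
Inter-reduce: drop elements whose leading term is divisible by another's, tail-reduce, and make monic.
Reduced Gröbner basis: {b^2 + 1/45b, a - 3b + 1}.

The bases are distinct; the ideals are different.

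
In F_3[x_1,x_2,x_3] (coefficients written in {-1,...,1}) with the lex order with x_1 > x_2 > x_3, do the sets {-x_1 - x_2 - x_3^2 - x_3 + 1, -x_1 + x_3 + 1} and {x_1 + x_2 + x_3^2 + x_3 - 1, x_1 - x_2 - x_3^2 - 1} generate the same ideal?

Equality of ideals is decidable: compute both reduced Gröbner bases (unique for the ordering) and check whether they agree.
Buchberger on the first generating set:
f_1 = -x_1 - x_2 - x_3^2 - x_3 + 1, LT = x_1.
f_2 = -x_1 + x_3 + 1, LT = x_1.

S(f_1,f_2): lcm = x_1. S = x_2 + x_3^2 - x_3.
  leading term x_2: no divisor's leading term divides it; move x_2 to the remainder.
  leading term x_3^2: no divisor's leading term divides it; move x_3^2 to the remainder.
  leading term x_3: no divisor's leading term divides it; move -x_3 to the remainder.
  remainder x_2 + x_3^2 - x_3 ≠ 0; add g_3 = x_2 + x_3^2 - x_3 to the basis.

S(f_1,g_3): leading monomials are coprime, so the S-polynomial reduces to 0 (Buchberger's first criterion).
S(f_2,g_3): leading monomials are coprime, so the S-polynomial reduces to 0 (Buchberger's first criterion).
Every S-polynomial of the final basis reduces to 0, so we have a Gröbner basis.
Inter-reduce: drop elements whose leading term is divisible by another's, tail-reduce, and make monic.
Reduced Gröbner basis: {x_1 - x_3 - 1, x_2 + x_3^2 - x_3}.

Buchberger on the second generating set:
h_1 = x_1 + x_2 + x_3^2 + x_3 - 1, LT = x_1.
h_2 = x_1 - x_2 - x_3^2 - 1, LT = x_1.

S(h_1,h_2): lcm = x_1. S = -x_2 - x_3^2 + x_3.
  leading term x_2: no divisor's leading term divides it; move -x_2 to the remainder.
  leading term x_3^2: no divisor's leading term divides it; move -x_3^2 to the remainder.
  leading term x_3: no divisor's leading term divides it; move x_3 to the remainder.
  remainder -x_2 - x_3^2 + x_3 ≠ 0; add k_3 = -x_2 - x_3^2 + x_3 to the basis.

S(h_1,k_3): leading monomials are coprime, so the S-polynomial reduces to 0 (Buchberger's first criterion).
S(h_2,k_3): leading monomials are coprime, so the S-polynomial reduces to 0 (Buchberger's first criterion).
Every S-polynomial of the final basis reduces to 0, so we have a Gröbner basis.
Inter-reduce: drop elements whose leading term is divisible by another's, tail-reduce, and make monic.
Reduced Gröbner basis: {x_1 - x_3 - 1, x_2 + x_3^2 - x_3}.

These coincide, so the ideals are equal.

Yes, the ideals are equal.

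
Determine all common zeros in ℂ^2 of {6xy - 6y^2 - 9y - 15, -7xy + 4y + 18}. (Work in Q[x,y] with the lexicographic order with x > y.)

{(-2, -1), (256/7, 1/14)}

Compute a lex Gröbner basis by Buchberger's algorithm.
f_1 = 6xy - 6y^2 - 9y - 15, LT = xy.
f_2 = -7xy + 4y + 18, LT = xy.

S(f_1,f_2): lcm = xy. S = -y^2 - 13/14y + 1/14.
  leading term y^2: no divisor's leading term divides it; move -y^2 to the remainder.
  leading term y: no divisor's leading term divides it; move -13/14y to the remainder.
  leading term 1: no divisor's leading term divides it; move 1/14 to the remainder.
  remainder -y^2 - 13/14y + 1/14 ≠ 0; add h_3 = -y^2 - 13/14y + 1/14 to the basis.

S(f_1,h_3): lcm = xy^2. S = -13/14xy + 1/14x - y^3 - 3/2y^2 - 5/2y.
  leading term xy: subtract (-13/84)·f_1 from -13/14xy + 1/14x - y^3 - 3/2y^2 - 5/2y → 1/14x - y^3 - 17/7y^2 - 109/28y - 65/28
  leading term x: no divisor's leading term divides it; move 1/14x to the remainder.
  leading term y^3: subtract (y)·h_3 from -y^3 - 17/7y^2 - 109/28y - 65/28 → -3/2y^2 - 111/28y - 65/28
  leading term y^2: subtract (3/2)·h_3 from -3/2y^2 - 111/28y - 65/28 → -18/7y - 17/7
  leading term y: no divisor's leading term divides it; move -18/7y to the remainder.
  leading term 1: no divisor's leading term divides it; move -17/7 to the remainder.
  remainder 1/14x - 18/7y - 17/7 ≠ 0; add h_4 = 1/14x - 18/7y - 17/7 to the basis.

The other S-polynomials (S(f_2,h_3), S(f_1,h_4), S(f_2,h_4), S(h_3,h_4)) all reduce to 0 modulo the current basis, so we have a Gröbner basis.
Inter-reduce: drop elements whose leading term is divisible by another's, tail-reduce, and make monic.
Reduced Gröbner basis: {x - 36y - 34, y^2 + 13/14y - 1/14}.

A lex Gröbner basis eliminates variables successively. Here y^2 + 13/14y - 1/14 depends only on y, with roots {-1, 1/14}; lifting each root through the earlier basis elements recovers the full solutions.
  y = -1: the earlier basis element becomes x + 2 = 0, giving x = -2 — point (-2, -1).
  y = 1/14: the earlier basis element becomes x - 256/7 = 0, giving x = 256/7 — point (256/7, 1/14).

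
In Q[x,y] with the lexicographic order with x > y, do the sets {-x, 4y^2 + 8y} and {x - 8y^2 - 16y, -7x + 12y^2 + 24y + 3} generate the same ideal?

No, the ideals differ.

Two ideals are equal iff their reduced Gröbner bases coincide (the reduced basis is unique for a fixed ordering).
Buchberger on the first generating set:
f_1 = -x, LT = x.
f_2 = 4y^2 + 8y, LT = y^2.

S(f_1,f_2): leading monomials are coprime, so the S-polynomial reduces to 0 (Buchberger's first criterion).
Every S-polynomial of the final basis reduces to 0, so we have a Gröbner basis.
Inter-reduce: drop elements whose leading term is divisible by another's, tail-reduce, and make monic.
Reduced Gröbner basis: {x, y^2 + 2y}.

Buchberger on the second generating set:
h_1 = x - 8y^2 - 16y, LT = x.
h_2 = -7x + 12y^2 + 24y + 3, LT = x.

S(h_1,h_2): lcm = x. S = -44/7y^2 - 88/7y + 3/7.
  leading term y^2: no divisor's leading term divides it; move -44/7y^2 to the remainder.
  leading term y: no divisor's leading term divides it; move -88/7y to the remainder.
  leading term 1: no divisor's leading term divides it; move 3/7 to the remainder.
  remainder -44/7y^2 - 88/7y + 3/7 ≠ 0; add k_3 = -44/7y^2 - 88/7y + 3/7 to the basis.

S(h_1,k_3): leading monomials are coprime, so the S-polynomial reduces to 0 (Buchberger's first criterion).
S(h_2,k_3): leading monomials are coprime, so the S-polynomial reduces to 0 (Buchberger's first criterion).
Every S-polynomial of the final basis reduces to 0, so we have a Gröbner basis.
Inter-reduce: drop elements whose leading term is divisible by another's, tail-reduce, and make monic.
Reduced Gröbner basis: {x - 6/11, y^2 + 2y - 3/44}.

Since the reduced bases disagree, the two ideals are not the same.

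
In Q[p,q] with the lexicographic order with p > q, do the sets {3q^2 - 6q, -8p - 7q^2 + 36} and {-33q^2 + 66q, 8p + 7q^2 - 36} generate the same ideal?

Yes, the ideals are equal.

Since reduced Gröbner bases are canonical representatives of ideals under a given ordering, it suffices to compute and compare them.
Buchberger on the first generating set:
f_1 = 3q^2 - 6q, LT = q^2.
f_2 = -8p - 7q^2 + 36, LT = p.

The S-polynomials (S(f_1,f_2)) all reduce to 0 modulo the current basis, so we have a Gröbner basis.
Inter-reduce: drop elements whose leading term is divisible by another's, tail-reduce, and make monic.
Reduced Gröbner basis: {p + 7/4q - 9/2, q^2 - 2q}.

Buchberger on the second generating set:
h_1 = -33q^2 + 66q, LT = q^2.
h_2 = 8p + 7q^2 - 36, LT = p.

The S-polynomials (S(h_1,h_2)) all reduce to 0 modulo the current basis, so we have a Gröbner basis.
Inter-reduce: drop elements whose leading term is divisible by another's, tail-reduce, and make monic.
Reduced Gröbner basis: {p + 7/4q - 9/2, q^2 - 2q}.

Same reduced basis, so the two generating sets span the same ideal.
The choice of monomial ordering does not affect the verdict — as long as both bases are computed under the same ordering, their equality decides ideal equality.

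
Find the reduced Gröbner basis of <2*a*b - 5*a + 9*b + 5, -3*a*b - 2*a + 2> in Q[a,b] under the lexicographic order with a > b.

The reduced Gröbner basis is the canonical form of the ideal for this ordering.

f_1 = 2*a*b - 5*a + 9*b + 5, LT = a*b.
f_2 = -3*a*b - 2*a + 2, LT = a*b.

S(f_1,f_2): lcm = a*b. S = -19/6*a + 9/2*b + 19/6.
  leading term a: no divisor's leading term divides it; move -19/6*a to the remainder.
  leading term b: no divisor's leading term divides it; move 9/2*b to the remainder.
  leading term 1: no divisor's leading term divides it; move 19/6 to the remainder.
  remainder -19/6*a + 9/2*b + 19/6 ≠ 0; add g_3 = -19/6*a + 9/2*b + 19/6 to the basis.

S(f_1,g_3): lcm = a*b. S = -5/2*a + 27/19*b**2 + 11/2*b + 5/2.
  leading term a: subtract (15/19)·g_3 from -5/2*a + 27/19*b**2 + 11/2*b + 5/2 → 27/19*b**2 + 37/19*b
  leading term b**2: no divisor's leading term divides it; move 27/19*b**2 to the remainder.
  leading term b: no divisor's leading term divides it; move 37/19*b to the remainder.
  remainder 27/19*b**2 + 37/19*b ≠ 0; add g_4 = 27/19*b**2 + 37/19*b to the basis.

The other S-polynomials (S(f_2,g_3), S(f_1,g_4), S(f_2,g_4), S(g_3,g_4)) all reduce to 0 modulo the current basis, so we have a Gröbner basis.
Inter-reduce: drop elements whose leading term is divisible by another's, tail-reduce, and make monic.

G = {a - 27/19*b - 1, b**2 + 37/27*b}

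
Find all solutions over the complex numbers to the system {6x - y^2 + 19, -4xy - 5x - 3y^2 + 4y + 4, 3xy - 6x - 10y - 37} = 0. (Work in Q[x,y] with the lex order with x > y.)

Compute a lex Gröbner basis by Buchberger's algorithm.
f_1 = 6x - y^2 + 19, LT = x.
f_2 = -4xy - 5x - 3y^2 + 4y + 4, LT = xy.
f_3 = 3xy - 6x - 10y - 37, LT = xy.

S(f_1,f_2): lcm = xy. S = -5/4x - 1/6y^3 - 3/4y^2 + 25/6y + 1.
  reduce S modulo (f_1, f_2, f_3):
  remainder -1/6y^3 - 23/24y^2 + 25/6y + 119/24 ≠ 0; add h_4 = -1/6y^3 - 23/24y^2 + 25/6y + 119/24 to the basis.

S(f_1,f_3): lcm = xy. S = 2x - 1/6y^3 + 13/2y + 37/3.
  reduce S modulo (f_1, f_2, f_3, h_4):
  remainder 31/24y^2 + 7/3y + 25/24 ≠ 0; add h_5 = 31/24y^2 + 7/3y + 25/24 to the basis.

S(f_3,h_4): lcm = xy^3. S = -31/4xy^2 + 25xy + 119/4x - 10/3y^3 - 37/3y^2.
  reduce S modulo (f_1, f_2, f_3, h_4, h_5):
  remainder 300637/1488y + 300637/1488 ≠ 0; add h_6 = 300637/1488y + 300637/1488 to the basis.

The other S-polynomials (S(f_2,f_3), S(f_1,h_4), S(f_2,h_4), S(f_1,h_5), S(f_2,h_5), S(f_3,h_5), S(h_4,h_5), S(f_1,h_6), S(f_2,h_6), S(f_3,h_6), S(h_4,h_6), S(h_5,h_6)) all reduce to 0 modulo the current basis, so we have a Gröbner basis.
Inter-reduce: drop elements whose leading term is divisible by another's, tail-reduce, and make monic.
Reduced Gröbner basis: {x + 3, y + 1}.

A lex Gröbner basis eliminates variables successively. Here y + 1 depends only on y, with roots {-1}; lifting each root through the earlier basis elements recovers the full solutions.
  y = -1: the earlier basis element becomes x + 3 = 0, giving x = -3 — point (-3, -1).

{(-3, -1)}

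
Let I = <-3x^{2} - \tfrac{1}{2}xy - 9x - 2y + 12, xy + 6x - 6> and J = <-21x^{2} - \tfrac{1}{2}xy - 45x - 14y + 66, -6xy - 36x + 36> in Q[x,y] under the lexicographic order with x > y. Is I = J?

Yes, the ideals are equal.

For a fixed monomial order, each ideal has a unique reduced Gröbner basis; comparing bases decides equality.
Buchberger on the first generating set:
f_1 = -3x^{2} - \tfrac{1}{2}xy - 9x - 2y + 12, LT = x^{2}.
f_2 = xy + 6x - 6, LT = xy.

S(f_1,f_2): lcm = x^{2}y. S = -6x^{2} + \tfrac{1}{6}xy^{2} + 3xy + 6x + \tfrac{2}{3}y^{2} - 4y.
  leading term x^{2}: subtract (2)·f_1 from -6x^{2} + \tfrac{1}{6}xy^{2} + 3xy + 6x + \tfrac{2}{3}y^{2} - 4y → \tfrac{1}{6}xy^{2} + 4xy + 24x + \tfrac{2}{3}y^{2} - 24
  leading term xy^{2}: subtract (\tfrac{1}{6}y)·f_2 from \tfrac{1}{6}xy^{2} + 4xy + 24x + \tfrac{2}{3}y^{2} - 24 → 3xy + 24x + \tfrac{2}{3}y^{2} + y - 24
  leading term xy: subtract (3)·f_2 from 3xy + 24x + \tfrac{2}{3}y^{2} + y - 24 → 6x + \tfrac{2}{3}y^{2} + y - 6
  leading term x: no divisor's leading term divides it; move 6x to the remainder.
  leading term y^{2}: no divisor's leading term divides it; move \tfrac{2}{3}y^{2} to the remainder.
  leading term y: no divisor's leading term divides it; move y to the remainder.
  leading term 1: no divisor's leading term divides it; move -6 to the remainder.
  remainder 6x + \tfrac{2}{3}y^{2} + y - 6 ≠ 0; add g_3 = 6x + \tfrac{2}{3}y^{2} + y - 6 to the basis.

S(f_1,g_3): lcm = x^{2}. S = -\tfrac{1}{9}xy^{2} + 4x + \tfrac{2}{3}y - 4.
  leading term xy^{2}: subtract (-\tfrac{1}{9}y)·f_2 from -\tfrac{1}{9}xy^{2} + 4x + \tfrac{2}{3}y - 4 → \tfrac{2}{3}xy + 4x - 4
  leading term xy: subtract (\tfrac{2}{3})·f_2 from \tfrac{2}{3}xy + 4x - 4 → 0
  remainder 0.

S(f_2,g_3): lcm = xy. S = 6x - \tfrac{1}{9}y^{3} - \tfrac{1}{6}y^{2} + y - 6.
  leading term x: subtract (1)·g_3 from 6x - \tfrac{1}{9}y^{3} - \tfrac{1}{6}y^{2} + y - 6 → -\tfrac{1}{9}y^{3} - \tfrac{5}{6}y^{2}
  leading term y^{3}: no divisor's leading term divides it; move -\tfrac{1}{9}y^{3} to the remainder.
  leading term y^{2}: no divisor's leading term divides it; move -\tfrac{5}{6}y^{2} to the remainder.
  remainder -\tfrac{1}{9}y^{3} - \tfrac{5}{6}y^{2} ≠ 0; add g_4 = -\tfrac{1}{9}y^{3} - \tfrac{5}{6}y^{2} to the basis.

S(f_1,g_4): leading monomials are coprime, so the S-polynomial reduces to 0 (Buchberger's first criterion).
S(f_2,g_4): lcm = xy^{3}. S = -\tfrac{3}{2}xy^{2} - 6y^{2}.
  leading term xy^{2}: subtract (-\tfrac{3}{2}y)·f_2 from -\tfrac{3}{2}xy^{2} - 6y^{2} → 9xy - 6y^{2} - 9y
  leading term xy: subtract (9)·f_2 from 9xy - 6y^{2} - 9y → -54x - 6y^{2} - 9y + 54
  leading term x: subtract (-9)·g_3 from -54x - 6y^{2} - 9y + 54 → 0
  remainder 0.

S(g_3,g_4): leading monomials are coprime, so the S-polynomial reduces to 0 (Buchberger's first criterion).
Every S-polynomial of the final basis reduces to 0, so we have a Gröbner basis.
Inter-reduce: drop elements whose leading term is divisible by another's, tail-reduce, and make monic.
Reduced Gröbner basis: {x + \tfrac{1}{9}y^{2} + \tfrac{1}{6}y - 1, y^{3} + \tfrac{15}{2}y^{2}}.

Buchberger on the second generating set:
h_1 = -21x^{2} - \tfrac{1}{2}xy - 45x - 14y + 66, LT = x^{2}.
h_2 = -6xy - 36x + 36, LT = xy.

S(h_1,h_2): lcm = x^{2}y. S = -6x^{2} + \tfrac{1}{42}xy^{2} + \tfrac{15}{7}xy + 6x + \tfrac{2}{3}y^{2} - \tfrac{22}{7}y.
  leading term x^{2}: subtract (\tfrac{2}{7})·h_1 from -6x^{2} + \tfrac{1}{42}xy^{2} + \tfrac{15}{7}xy + 6x + \tfrac{2}{3}y^{2} - \tfrac{22}{7}y → \tfrac{1}{42}xy^{2} + \tfrac{16}{7}xy + \tfrac{132}{7}x + \tfrac{2}{3}y^{2} + \tfrac{6}{7}y - \tfrac{132}{7}
  leading term xy^{2}: subtract (-\tfrac{1}{252}y)·h_2 from \tfrac{1}{42}xy^{2} + \tfrac{16}{7}xy + \tfrac{132}{7}x + \tfrac{2}{3}y^{2} + \tfrac{6}{7}y - \tfrac{132}{7} → \tfrac{15}{7}xy + \tfrac{132}{7}x + \tfrac{2}{3}y^{2} + y - \tfrac{132}{7}
  leading term xy: subtract (-\tfrac{5}{14})·h_2 from \tfrac{15}{7}xy + \tfrac{132}{7}x + \tfrac{2}{3}y^{2} + y - \tfrac{132}{7} → 6x + \tfrac{2}{3}y^{2} + y - 6
  leading term x: no divisor's leading term divides it; move 6x to the remainder.
  leading term y^{2}: no divisor's leading term divides it; move \tfrac{2}{3}y^{2} to the remainder.
  leading term y: no divisor's leading term divides it; move y to the remainder.
  leading term 1: no divisor's leading term divides it; move -6 to the remainder.
  remainder 6x + \tfrac{2}{3}y^{2} + y - 6 ≠ 0; add k_3 = 6x + \tfrac{2}{3}y^{2} + y - 6 to the basis.

S(h_1,k_3): lcm = x^{2}. S = -\tfrac{1}{9}xy^{2} - \tfrac{1}{7}xy + \tfrac{22}{7}x + \tfrac{2}{3}y - \tfrac{22}{7}.
  leading term xy^{2}: subtract (\tfrac{1}{54}y)·h_2 from -\tfrac{1}{9}xy^{2} - \tfrac{1}{7}xy + \tfrac{22}{7}x + \tfrac{2}{3}y - \tfrac{22}{7} → \tfrac{11}{21}xy + \tfrac{22}{7}x - \tfrac{22}{7}
  leading term xy: subtract (-\tfrac{11}{126})·h_2 from \tfrac{11}{21}xy + \tfrac{22}{7}x - \tfrac{22}{7} → 0
  remainder 0.

S(h_2,k_3): lcm = xy. S = 6x - \tfrac{1}{9}y^{3} - \tfrac{1}{6}y^{2} + y - 6.
  leading term x: subtract (1)·k_3 from 6x - \tfrac{1}{9}y^{3} - \tfrac{1}{6}y^{2} + y - 6 → -\tfrac{1}{9}y^{3} - \tfrac{5}{6}y^{2}
  leading term y^{3}: no divisor's leading term divides it; move -\tfrac{1}{9}y^{3} to the remainder.
  leading term y^{2}: no divisor's leading term divides it; move -\tfrac{5}{6}y^{2} to the remainder.
  remainder -\tfrac{1}{9}y^{3} - \tfrac{5}{6}y^{2} ≠ 0; add k_4 = -\tfrac{1}{9}y^{3} - \tfrac{5}{6}y^{2} to the basis.

S(h_1,k_4): leading monomials are coprime, so the S-polynomial reduces to 0 (Buchberger's first criterion).
S(h_2,k_4): lcm = xy^{3}. S = -\tfrac{3}{2}xy^{2} - 6y^{2}.
  leading term xy^{2}: subtract (\tfrac{1}{4}y)·h_2 from -\tfrac{3}{2}xy^{2} - 6y^{2} → 9xy - 6y^{2} - 9y
  leading term xy: subtract (-\tfrac{3}{2})·h_2 from 9xy - 6y^{2} - 9y → -54x - 6y^{2} - 9y + 54
  leading term x: subtract (-9)·k_3 from -54x - 6y^{2} - 9y + 54 → 0
  remainder 0.

S(k_3,k_4): leading monomials are coprime, so the S-polynomial reduces to 0 (Buchberger's first criterion).
Every S-polynomial of the final basis reduces to 0, so we have a Gröbner basis.
Inter-reduce: drop elements whose leading term is divisible by another's, tail-reduce, and make monic.
Reduced Gröbner basis: {x + \tfrac{1}{9}y^{2} + \tfrac{1}{6}y - 1, y^{3} + \tfrac{15}{2}y^{2}}.

These coincide, so the ideals are equal.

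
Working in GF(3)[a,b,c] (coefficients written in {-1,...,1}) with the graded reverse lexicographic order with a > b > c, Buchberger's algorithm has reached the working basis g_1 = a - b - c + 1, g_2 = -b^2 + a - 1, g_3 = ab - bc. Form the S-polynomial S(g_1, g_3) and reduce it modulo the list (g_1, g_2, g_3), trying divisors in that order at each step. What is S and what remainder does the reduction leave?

S(g_1, g_3) = -b^2 + b; remainder on division = -c - 1.

lcm(LM(g_1), LM(g_3)) = ab.
S = (lcm/LT(g_1))·g_1 − (lcm/LT(g_3))·g_3 = -b^2 + b.
Reduce S modulo (g_1, g_2, g_3) in that order:
  leading term b^2: subtract (1)·g_2 from -b^2 + b → -a + b + 1
  leading term a: subtract (-1)·g_1 from -a + b + 1 → -c - 1
  leading term c: no divisor's leading term divides it; move -c to the remainder.
  leading term 1: no divisor's leading term divides it; move -1 to the remainder.
The remainder -c - 1 is nonzero, so it would be added as the next basis element.
This is the inner loop of Buchberger's algorithm — each nonzero remainder becomes a new basis element.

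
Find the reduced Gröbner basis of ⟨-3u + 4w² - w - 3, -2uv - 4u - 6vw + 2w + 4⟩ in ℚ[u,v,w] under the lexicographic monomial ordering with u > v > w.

f_1 = -3u + 4w² - w - 3, LT = u.
f_2 = -2uv - 4u - 6vw + 2w + 4, LT = uv.

S(f_1,f_2): lcm = uv. S = -2u - 4/3vw² - 8/3vw + v + w + 2.
  leading term u: subtract (⅔)·f_1 from -2u - 4/3vw² - 8/3vw + v + w + 2 → -4/3vw² - 8/3vw + v - 8/3w² + 5/3w + 4
  leading term vw²: no divisor's leading term divides it; move -4/3vw² to the remainder.
  leading term vw: no divisor's leading term divides it; move -8/3vw to the remainder.
  leading term v: no divisor's leading term divides it; move v to the remainder.
  leading term w²: no divisor's leading term divides it; move -8/3w² to the remainder.
  leading term w: no divisor's leading term divides it; move 5/3w to the remainder.
  leading term 1: no divisor's leading term divides it; move 4 to the remainder.
  remainder -4/3vw² - 8/3vw + v - 8/3w² + 5/3w + 4 ≠ 0; add g_3 = -4/3vw² - 8/3vw + v - 8/3w² + 5/3w + 4 to the basis.

The other S-polynomials (S(f_1,g_3), S(f_2,g_3)) all reduce to 0 modulo the current basis, so we have a Gröbner basis.
Inter-reduce: drop elements whose leading term is divisible by another's, tail-reduce, and make monic.

G = {u - 4/3w² + ⅓w + 1, vw² + 2vw - ¾v + 2w² - 5/4w - 3}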